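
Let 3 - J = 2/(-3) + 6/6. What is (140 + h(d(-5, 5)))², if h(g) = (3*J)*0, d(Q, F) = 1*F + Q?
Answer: 19600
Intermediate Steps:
d(Q, F) = F + Q
J = 8/3 (J = 3 - (2/(-3) + 6/6) = 3 - (2*(-⅓) + 6*(⅙)) = 3 - (-⅔ + 1) = 3 - 1*⅓ = 3 - ⅓ = 8/3 ≈ 2.6667)
h(g) = 0 (h(g) = (3*(8/3))*0 = 8*0 = 0)
(140 + h(d(-5, 5)))² = (140 + 0)² = 140² = 19600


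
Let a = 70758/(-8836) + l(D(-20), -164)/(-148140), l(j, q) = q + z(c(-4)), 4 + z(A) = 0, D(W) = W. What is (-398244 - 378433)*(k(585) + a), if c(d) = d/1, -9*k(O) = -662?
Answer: -8329962283093187/163620630 ≈ -5.0910e+7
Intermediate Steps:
k(O) = 662/9 (k(O) = -⅑*(-662) = 662/9)
c(d) = d (c(d) = d*1 = d)
z(A) = -4 (z(A) = -4 + 0 = -4)
l(j, q) = -4 + q (l(j, q) = q - 4 = -4 + q)
a = -436691903/54540210 (a = 70758/(-8836) + (-4 - 164)/(-148140) = 70758*(-1/8836) - 168*(-1/148140) = -35379/4418 + 14/12345 = -436691903/54540210 ≈ -8.0068)
(-398244 - 378433)*(k(585) + a) = (-398244 - 378433)*(662/9 - 436691903/54540210) = -776677*10725130631/163620630 = -8329962283093187/163620630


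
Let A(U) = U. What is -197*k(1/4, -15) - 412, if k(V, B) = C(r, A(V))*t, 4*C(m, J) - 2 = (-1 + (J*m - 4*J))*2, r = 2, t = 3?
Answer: -1057/4 ≈ -264.25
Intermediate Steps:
C(m, J) = -2*J + J*m/2 (C(m, J) = ½ + ((-1 + (J*m - 4*J))*2)/4 = ½ + ((-1 + (-4*J + J*m))*2)/4 = ½ + ((-1 - 4*J + J*m)*2)/4 = ½ + (-2 - 8*J + 2*J*m)/4 = ½ + (-½ - 2*J + J*m/2) = -2*J + J*m/2)
k(V, B) = -3*V (k(V, B) = (V*(-4 + 2)/2)*3 = ((½)*V*(-2))*3 = -V*3 = -3*V)
-197*k(1/4, -15) - 412 = -(-591)/4 - 412 = -197*(-¾) - 412 = 591/4 - 412 = -1057/4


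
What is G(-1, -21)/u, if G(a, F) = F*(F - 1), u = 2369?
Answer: 462/2369 ≈ 0.19502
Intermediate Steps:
G(a, F) = F*(-1 + F)
G(-1, -21)/u = -21*(-1 - 21)/2369 = -21*(-22)*(1/2369) = 462*(1/2369) = 462/2369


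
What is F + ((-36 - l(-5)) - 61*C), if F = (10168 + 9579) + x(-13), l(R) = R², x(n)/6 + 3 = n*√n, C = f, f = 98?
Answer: 13690 - 78*I*√13 ≈ 13690.0 - 281.23*I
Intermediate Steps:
C = 98
x(n) = -18 + 6*n^(3/2) (x(n) = -18 + 6*(n*√n) = -18 + 6*n^(3/2))
F = 19729 - 78*I*√13 (F = (10168 + 9579) + (-18 + 6*(-13)^(3/2)) = 19747 + (-18 + 6*(-13*I*√13)) = 19747 + (-18 - 78*I*√13) = 19729 - 78*I*√13 ≈ 19729.0 - 281.23*I)
F + ((-36 - l(-5)) - 61*C) = (19729 - 78*I*√13) + ((-36 - 1*(-5)²) - 61*98) = (19729 - 78*I*√13) + ((-36 - 1*25) - 5978) = (19729 - 78*I*√13) + ((-36 - 25) - 5978) = (19729 - 78*I*√13) + (-61 - 5978) = (19729 - 78*I*√13) - 6039 = 13690 - 78*I*√13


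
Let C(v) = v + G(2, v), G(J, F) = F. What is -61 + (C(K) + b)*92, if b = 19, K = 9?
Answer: 3343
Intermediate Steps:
C(v) = 2*v (C(v) = v + v = 2*v)
-61 + (C(K) + b)*92 = -61 + (2*9 + 19)*92 = -61 + (18 + 19)*92 = -61 + 37*92 = -61 + 3404 = 3343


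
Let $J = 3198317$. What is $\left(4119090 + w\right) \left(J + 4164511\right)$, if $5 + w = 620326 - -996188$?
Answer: $42230228913972$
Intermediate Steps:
$w = 1616509$ ($w = -5 + \left(620326 - -996188\right) = -5 + \left(620326 + 996188\right) = -5 + 1616514 = 1616509$)
$\left(4119090 + w\right) \left(J + 4164511\right) = \left(4119090 + 1616509\right) \left(3198317 + 4164511\right) = 5735599 \cdot 7362828 = 42230228913972$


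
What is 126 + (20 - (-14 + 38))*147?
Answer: -462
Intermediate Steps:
126 + (20 - (-14 + 38))*147 = 126 + (20 - 1*24)*147 = 126 + (20 - 24)*147 = 126 - 4*147 = 126 - 588 = -462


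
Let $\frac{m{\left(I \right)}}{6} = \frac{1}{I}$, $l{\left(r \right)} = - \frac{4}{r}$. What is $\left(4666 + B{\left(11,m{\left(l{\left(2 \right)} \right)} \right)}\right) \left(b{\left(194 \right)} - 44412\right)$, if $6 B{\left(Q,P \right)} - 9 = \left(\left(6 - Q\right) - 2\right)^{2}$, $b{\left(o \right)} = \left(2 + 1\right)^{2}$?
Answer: $-207613627$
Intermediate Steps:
$b{\left(o \right)} = 9$ ($b{\left(o \right)} = 3^{2} = 9$)
$m{\left(I \right)} = \frac{6}{I}$
$B{\left(Q,P \right)} = \frac{3}{2} + \frac{\left(4 - Q\right)^{2}}{6}$ ($B{\left(Q,P \right)} = \frac{3}{2} + \frac{\left(\left(6 - Q\right) - 2\right)^{2}}{6} = \frac{3}{2} + \frac{\left(4 - Q\right)^{2}}{6}$)
$\left(4666 + B{\left(11,m{\left(l{\left(2 \right)} \right)} \right)}\right) \left(b{\left(194 \right)} - 44412\right) = \left(4666 + \left(\frac{3}{2} + \frac{\left(-4 + 11\right)^{2}}{6}\right)\right) \left(9 - 44412\right) = \left(4666 + \left(\frac{3}{2} + \frac{7^{2}}{6}\right)\right) \left(-44403\right) = \left(4666 + \left(\frac{3}{2} + \frac{1}{6} \cdot 49\right)\right) \left(-44403\right) = \left(4666 + \left(\frac{3}{2} + \frac{49}{6}\right)\right) \left(-44403\right) = \left(4666 + \frac{29}{3}\right) \left(-44403\right) = \frac{14027}{3} \left(-44403\right) = -207613627$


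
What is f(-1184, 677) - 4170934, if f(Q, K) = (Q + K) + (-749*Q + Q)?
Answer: -3285809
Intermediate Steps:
f(Q, K) = K - 747*Q (f(Q, K) = (K + Q) - 748*Q = K - 747*Q)
f(-1184, 677) - 4170934 = (677 - 747*(-1184)) - 4170934 = (677 + 884448) - 4170934 = 885125 - 4170934 = -3285809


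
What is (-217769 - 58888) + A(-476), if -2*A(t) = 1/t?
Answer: -263377463/952 ≈ -2.7666e+5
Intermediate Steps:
A(t) = -1/(2*t)
(-217769 - 58888) + A(-476) = (-217769 - 58888) - ½/(-476) = -276657 - ½*(-1/476) = -276657 + 1/952 = -263377463/952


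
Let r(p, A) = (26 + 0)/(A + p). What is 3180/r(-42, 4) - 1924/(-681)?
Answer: -41121008/8853 ≈ -4644.9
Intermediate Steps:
r(p, A) = 26/(A + p)
3180/r(-42, 4) - 1924/(-681) = 3180/((26/(4 - 42))) - 1924/(-681) = 3180/((26/(-38))) - 1924*(-1/681) = 3180/((26*(-1/38))) + 1924/681 = 3180/(-13/19) + 1924/681 = 3180*(-19/13) + 1924/681 = -60420/13 + 1924/681 = -41121008/8853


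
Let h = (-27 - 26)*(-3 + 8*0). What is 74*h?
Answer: 11766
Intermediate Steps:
h = 159 (h = -53*(-3 + 0) = -53*(-3) = 159)
74*h = 74*159 = 11766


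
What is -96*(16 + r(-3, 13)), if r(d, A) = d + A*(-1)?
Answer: 0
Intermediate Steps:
r(d, A) = d - A
-96*(16 + r(-3, 13)) = -96*(16 + (-3 - 1*13)) = -96*(16 + (-3 - 13)) = -96*(16 - 16) = -96*0 = 0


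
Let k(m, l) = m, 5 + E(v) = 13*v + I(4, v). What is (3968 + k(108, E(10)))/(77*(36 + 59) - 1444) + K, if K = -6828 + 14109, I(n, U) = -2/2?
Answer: 42750827/5871 ≈ 7281.7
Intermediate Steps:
I(n, U) = -1 (I(n, U) = -2*½ = -1)
K = 7281
E(v) = -6 + 13*v (E(v) = -5 + (13*v - 1) = -5 + (-1 + 13*v) = -6 + 13*v)
(3968 + k(108, E(10)))/(77*(36 + 59) - 1444) + K = (3968 + 108)/(77*(36 + 59) - 1444) + 7281 = 4076/(77*95 - 1444) + 7281 = 4076/(7315 - 1444) + 7281 = 4076/5871 + 7281 = 42750827/5871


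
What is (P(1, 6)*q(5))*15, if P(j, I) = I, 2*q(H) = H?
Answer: 225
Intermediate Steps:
q(H) = H/2
(P(1, 6)*q(5))*15 = (6*((1/2)*5))*15 = (6*(5/2))*15 = 15*15 = 225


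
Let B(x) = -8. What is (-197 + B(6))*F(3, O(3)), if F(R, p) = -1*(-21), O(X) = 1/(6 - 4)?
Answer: -4305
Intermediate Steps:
O(X) = 1/2
F(R, p) = 21
(-197 + B(6))*F(3, O(3)) = (-197 - 8)*21 = -205*21 = -4305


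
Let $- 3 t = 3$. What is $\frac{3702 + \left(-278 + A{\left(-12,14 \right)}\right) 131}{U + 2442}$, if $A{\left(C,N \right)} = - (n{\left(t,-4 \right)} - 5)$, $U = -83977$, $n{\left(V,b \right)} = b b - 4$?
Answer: $\frac{33633}{81535} \approx 0.4125$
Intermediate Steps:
$t = -1$ ($t = \left(- \frac{1}{3}\right) 3 = -1$)
$n{\left(V,b \right)} = -4 + b^{2}$ ($n{\left(V,b \right)} = b^{2} - 4 = -4 + b^{2}$)
$A{\left(C,N \right)} = -7$ ($A{\left(C,N \right)} = - (\left(-4 + \left(-4\right)^{2}\right) - 5) = - (\left(-4 + 16\right) - 5) = - (12 - 5) = \left(-1\right) 7 = -7$)
$\frac{3702 + \left(-278 + A{\left(-12,14 \right)}\right) 131}{U + 2442} = \frac{3702 + \left(-278 - 7\right) 131}{-83977 + 2442} = \frac{3702 - 37335}{-81535} = \left(3702 - 37335\right) \left(- \frac{1}{81535}\right) = \left(-33633\right) \left(- \frac{1}{81535}\right) = \frac{33633}{81535}$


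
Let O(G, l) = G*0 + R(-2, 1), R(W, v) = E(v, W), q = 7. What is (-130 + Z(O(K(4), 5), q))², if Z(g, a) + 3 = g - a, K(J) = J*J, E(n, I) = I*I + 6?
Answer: 16900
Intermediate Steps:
E(n, I) = 6 + I² (E(n, I) = I² + 6 = 6 + I²)
K(J) = J²
R(W, v) = 6 + W²
O(G, l) = 10 (O(G, l) = G*0 + (6 + (-2)²) = 0 + (6 + 4) = 0 + 10 = 10)
Z(g, a) = -3 + g - a (Z(g, a) = -3 + (g - a) = -3 + g - a)
(-130 + Z(O(K(4), 5), q))² = (-130 + (-3 + 10 - 1*7))² = (-130 + (-3 + 10 - 7))² = (-130 + 0)² = (-130)² = 16900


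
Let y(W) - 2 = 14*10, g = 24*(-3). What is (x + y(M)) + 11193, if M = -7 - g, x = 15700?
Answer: 27035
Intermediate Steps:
g = -72
M = 65 (M = -7 - 1*(-72) = -7 + 72 = 65)
y(W) = 142 (y(W) = 2 + 14*10 = 2 + 140 = 142)
(x + y(M)) + 11193 = (15700 + 142) + 11193 = 15842 + 11193 = 27035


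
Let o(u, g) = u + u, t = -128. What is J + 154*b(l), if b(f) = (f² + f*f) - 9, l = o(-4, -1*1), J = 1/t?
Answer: 2345727/128 ≈ 18326.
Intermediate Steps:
J = -1/128 (J = 1/(-128) = -1/128 ≈ -0.0078125)
o(u, g) = 2*u
l = -8 (l = 2*(-4) = -8)
b(f) = -9 + 2*f² (b(f) = (f² + f²) - 9 = 2*f² - 9 = -9 + 2*f²)
J + 154*b(l) = -1/128 + 154*(-9 + 2*(-8)²) = -1/128 + 154*(-9 + 2*64) = -1/128 + 154*(-9 + 128) = -1/128 + 154*119 = -1/128 + 18326 = 2345727/128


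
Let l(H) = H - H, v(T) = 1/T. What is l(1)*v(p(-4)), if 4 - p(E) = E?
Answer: 0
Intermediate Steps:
p(E) = 4 - E
l(H) = 0
l(1)*v(p(-4)) = 0/(4 - 1*(-4)) = 0/(4 + 4) = 0/8 = 0*(⅛) = 0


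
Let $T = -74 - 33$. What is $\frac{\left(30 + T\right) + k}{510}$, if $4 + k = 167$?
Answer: $\frac{43}{255} \approx 0.16863$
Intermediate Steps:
$k = 163$ ($k = -4 + 167 = 163$)
$T = -107$ ($T = -74 - 33 = -107$)
$\frac{\left(30 + T\right) + k}{510} = \frac{\left(30 - 107\right) + 163}{510} = \left(-77 + 163\right) \frac{1}{510} = 86 \cdot \frac{1}{510} = \frac{43}{255}$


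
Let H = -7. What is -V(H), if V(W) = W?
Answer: 7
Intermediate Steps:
-V(H) = -1*(-7) = 7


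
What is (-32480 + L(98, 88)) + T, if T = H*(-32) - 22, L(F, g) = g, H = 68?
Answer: -34590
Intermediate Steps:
T = -2198 (T = 68*(-32) - 22 = -2176 - 22 = -2198)
(-32480 + L(98, 88)) + T = (-32480 + 88) - 2198 = -32392 - 2198 = -34590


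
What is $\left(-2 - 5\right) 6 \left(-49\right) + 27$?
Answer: $2085$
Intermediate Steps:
$\left(-2 - 5\right) 6 \left(-49\right) + 27 = \left(-7\right) 6 \left(-49\right) + 27 = \left(-42\right) \left(-49\right) + 27 = 2058 + 27 = 2085$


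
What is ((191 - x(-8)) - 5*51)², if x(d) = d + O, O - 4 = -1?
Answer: 3481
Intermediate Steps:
O = 3 (O = 4 - 1 = 3)
x(d) = 3 + d (x(d) = d + 3 = 3 + d)
((191 - x(-8)) - 5*51)² = ((191 - (3 - 8)) - 5*51)² = ((191 - 1*(-5)) - 255)² = ((191 + 5) - 255)² = (196 - 255)² = (-59)² = 3481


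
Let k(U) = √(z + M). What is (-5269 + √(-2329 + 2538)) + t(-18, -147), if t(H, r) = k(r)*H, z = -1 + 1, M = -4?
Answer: -5269 + √209 - 36*I ≈ -5254.5 - 36.0*I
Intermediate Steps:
z = 0
k(U) = 2*I (k(U) = √(0 - 4) = √(-4) = 2*I)
t(H, r) = 2*I*H (t(H, r) = (2*I)*H = 2*I*H)
(-5269 + √(-2329 + 2538)) + t(-18, -147) = (-5269 + √(-2329 + 2538)) + 2*I*(-18) = (-5269 + √209) - 36*I = -5269 + √209 - 36*I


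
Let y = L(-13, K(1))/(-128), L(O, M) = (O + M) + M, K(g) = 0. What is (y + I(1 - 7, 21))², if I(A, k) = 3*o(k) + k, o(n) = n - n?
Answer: 7295401/16384 ≈ 445.28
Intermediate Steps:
o(n) = 0
I(A, k) = k (I(A, k) = 3*0 + k = 0 + k = k)
L(O, M) = O + 2*M (L(O, M) = (M + O) + M = O + 2*M)
y = 13/128 (y = (-13 + 2*0)/(-128) = (-13 + 0)*(-1/128) = -13*(-1/128) = 13/128 ≈ 0.10156)
(y + I(1 - 7, 21))² = (13/128 + 21)² = (2701/128)² = 7295401/16384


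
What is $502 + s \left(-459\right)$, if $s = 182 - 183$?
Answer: $961$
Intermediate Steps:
$s = -1$
$502 + s \left(-459\right) = 502 - -459 = 502 + 459 = 961$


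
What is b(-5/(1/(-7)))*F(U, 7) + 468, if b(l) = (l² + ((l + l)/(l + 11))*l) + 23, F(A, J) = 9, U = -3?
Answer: 280125/23 ≈ 12179.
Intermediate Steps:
b(l) = 23 + l² + 2*l²/(11 + l) (b(l) = (l² + ((2*l)/(11 + l))*l) + 23 = (l² + (2*l/(11 + l))*l) + 23 = (l² + 2*l²/(11 + l)) + 23 = 23 + l² + 2*l²/(11 + l))
b(-5/(1/(-7)))*F(U, 7) + 468 = ((253 + (-5/(1/(-7)))³ + 13*(-5/(1/(-7)))² + 23*(-5/(1/(-7))))/(11 - 5/(1/(-7))))*9 + 468 = ((253 + (-5/(-⅐))³ + 13*(-5/(-⅐))² + 23*(-5/(-⅐)))/(11 - 5/(-⅐)))*9 + 468 = ((253 + (-5*(-7))³ + 13*(-5*(-7))² + 23*(-5*(-7)))/(11 - 5*(-7)))*9 + 468 = ((253 + 35³ + 13*35² + 23*35)/(11 + 35))*9 + 468 = ((253 + 42875 + 13*1225 + 805)/46)*9 + 468 = ((253 + 42875 + 15925 + 805)/46)*9 + 468 = ((1/46)*59858)*9 + 468 = (29929/23)*9 + 468 = 269361/23 + 468 = 280125/23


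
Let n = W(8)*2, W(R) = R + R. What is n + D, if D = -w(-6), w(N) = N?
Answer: 38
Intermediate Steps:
W(R) = 2*R
D = 6 (D = -1*(-6) = 6)
n = 32 (n = (2*8)*2 = 16*2 = 32)
n + D = 32 + 6 = 38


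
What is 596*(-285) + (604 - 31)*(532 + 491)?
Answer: 416319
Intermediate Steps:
596*(-285) + (604 - 31)*(532 + 491) = -169860 + 573*1023 = -169860 + 586179 = 416319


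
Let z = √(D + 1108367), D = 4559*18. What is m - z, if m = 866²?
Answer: 749956 - √1190429 ≈ 7.4887e+5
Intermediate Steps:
m = 749956
D = 82062
z = √1190429 (z = √(82062 + 1108367) = √1190429 ≈ 1091.1)
m - z = 749956 - √1190429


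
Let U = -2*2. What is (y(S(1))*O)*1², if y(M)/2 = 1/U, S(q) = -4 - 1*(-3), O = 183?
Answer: -183/2 ≈ -91.500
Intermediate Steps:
U = -4
S(q) = -1 (S(q) = -4 + 3 = -1)
y(M) = -½ (y(M) = 2/(-4) = 2*(-¼) = -½)
(y(S(1))*O)*1² = -½*183*1² = -183/2*1 = -183/2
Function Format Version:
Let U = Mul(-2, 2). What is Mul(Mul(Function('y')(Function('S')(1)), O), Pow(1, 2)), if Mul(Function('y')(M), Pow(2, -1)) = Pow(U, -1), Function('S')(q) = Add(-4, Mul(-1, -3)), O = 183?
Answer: Rational(-183, 2) ≈ -91.500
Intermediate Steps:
U = -4
Function('S')(q) = -1 (Function('S')(q) = Add(-4, 3) = -1)
Function('y')(M) = Rational(-1, 2) (Function('y')(M) = Mul(2, Pow(-4, -1)) = Mul(2, Rational(-1, 4)) = Rational(-1, 2))
Mul(Mul(Function('y')(Function('S')(1)), O), Pow(1, 2)) = Mul(Mul(Rational(-1, 2), 183), Pow(1, 2)) = Mul(Rational(-183, 2), 1) = Rational(-183, 2)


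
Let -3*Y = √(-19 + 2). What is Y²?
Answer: -17/9 ≈ -1.8889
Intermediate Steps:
Y = -I*√17/3 (Y = -√(-19 + 2)/3 = -I*√17/3 ≈ -1.3744*I)
Y² = (-I*√17/3)² = -17/9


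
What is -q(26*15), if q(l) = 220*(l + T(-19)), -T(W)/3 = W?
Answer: -98340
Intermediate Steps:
T(W) = -3*W
q(l) = 12540 + 220*l (q(l) = 220*(l - 3*(-19)) = 220*(l + 57) = 220*(57 + l) = 12540 + 220*l)
-q(26*15) = -(12540 + 220*(26*15)) = -(12540 + 220*390) = -(12540 + 85800) = -1*98340 = -98340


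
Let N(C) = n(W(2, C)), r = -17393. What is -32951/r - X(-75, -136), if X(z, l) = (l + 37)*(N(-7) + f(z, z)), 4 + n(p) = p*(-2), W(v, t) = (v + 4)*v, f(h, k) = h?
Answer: -177323470/17393 ≈ -10195.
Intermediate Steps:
W(v, t) = v*(4 + v) (W(v, t) = (4 + v)*v = v*(4 + v))
n(p) = -4 - 2*p (n(p) = -4 + p*(-2) = -4 - 2*p)
N(C) = -28 (N(C) = -4 - 4*(4 + 2) = -4 - 4*6 = -4 - 2*12 = -4 - 24 = -28)
X(z, l) = (-28 + z)*(37 + l) (X(z, l) = (l + 37)*(-28 + z) = (37 + l)*(-28 + z) = (-28 + z)*(37 + l))
-32951/r - X(-75, -136) = -32951/(-17393) - (-1036 - 28*(-136) + 37*(-75) - 136*(-75)) = -32951*(-1/17393) - (-1036 + 3808 - 2775 + 10200) = 32951/17393 - 1*10197 = 32951/17393 - 10197 = -177323470/17393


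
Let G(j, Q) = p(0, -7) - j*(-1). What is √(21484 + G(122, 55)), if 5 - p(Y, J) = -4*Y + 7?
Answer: 2*√5401 ≈ 146.98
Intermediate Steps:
p(Y, J) = -2 + 4*Y (p(Y, J) = 5 - (-4*Y + 7) = 5 - (7 - 4*Y) = 5 + (-7 + 4*Y) = -2 + 4*Y)
G(j, Q) = -2 + j (G(j, Q) = (-2 + 4*0) - j*(-1) = (-2 + 0) - (-1)*j = -2 + j)
√(21484 + G(122, 55)) = √(21484 + (-2 + 122)) = √(21484 + 120) = √21604 = 2*√5401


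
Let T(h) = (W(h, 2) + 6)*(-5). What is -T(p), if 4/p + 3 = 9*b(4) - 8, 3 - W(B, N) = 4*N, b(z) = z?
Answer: 5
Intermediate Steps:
W(B, N) = 3 - 4*N
p = 4/25 (p = 4/(-3 + (9*4 - 8)) = 4/(-3 + (36 - 8)) = 4/(-3 + 28) = 4/25 ≈ 0.16000)
T(h) = -5 (T(h) = ((3 - 4*2) + 6)*(-5) = ((3 - 8) + 6)*(-5) = (-5 + 6)*(-5) = 1*(-5) = -5)
-T(p) = -1*(-5) = 5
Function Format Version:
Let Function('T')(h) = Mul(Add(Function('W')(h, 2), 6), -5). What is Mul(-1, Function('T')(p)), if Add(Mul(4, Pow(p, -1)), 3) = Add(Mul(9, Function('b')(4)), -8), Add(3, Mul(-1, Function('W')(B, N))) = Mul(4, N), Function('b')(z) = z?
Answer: 5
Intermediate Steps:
Function('W')(B, N) = Add(3, Mul(-4, N)) (Function('W')(B, N) = Add(3, Mul(-1, Mul(4, N))) = Add(3, Mul(-4, N)))
p = Rational(4, 25) (p = Mul(4, Pow(Add(-3, Add(Mul(9, 4), -8)), -1)) = Mul(4, Pow(Add(-3, Add(36, -8)), -1)) = Mul(4, Pow(Add(-3, 28), -1)) = Mul(4, Pow(25, -1)) = Mul(4, Rational(1, 25)) = Rational(4, 25) ≈ 0.16000)
Function('T')(h) = -5 (Function('T')(h) = Mul(Add(Add(3, Mul(-4, 2)), 6), -5) = Mul(Add(Add(3, -8), 6), -5) = Mul(Add(-5, 6), -5) = Mul(1, -5) = -5)
Mul(-1, Function('T')(p)) = Mul(-1, -5) = 5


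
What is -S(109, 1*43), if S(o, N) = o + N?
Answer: -152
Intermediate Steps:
S(o, N) = N + o
-S(109, 1*43) = -(1*43 + 109) = -(43 + 109) = -1*152 = -152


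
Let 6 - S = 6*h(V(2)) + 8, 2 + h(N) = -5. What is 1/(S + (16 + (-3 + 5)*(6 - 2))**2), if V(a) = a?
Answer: 1/616 ≈ 0.0016234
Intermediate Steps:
h(N) = -7 (h(N) = -2 - 5 = -7)
S = 40 (S = 6 - (6*(-7) + 8) = 6 - (-42 + 8) = 6 - 1*(-34) = 6 + 34 = 40)
1/(S + (16 + (-3 + 5)*(6 - 2))**2) = 1/(40 + (16 + (-3 + 5)*(6 - 2))**2) = 1/(40 + (16 + 2*4)**2) = 1/(40 + (16 + 8)**2) = 1/(40 + 24**2) = 1/(40 + 576) = 1/616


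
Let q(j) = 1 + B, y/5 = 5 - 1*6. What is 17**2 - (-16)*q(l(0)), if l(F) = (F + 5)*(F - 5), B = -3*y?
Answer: 545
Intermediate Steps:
y = -5 (y = 5*(5 - 1*6) = 5*(5 - 6) = 5*(-1) = -5)
B = 15 (B = -3*(-5) = 15)
l(F) = (-5 + F)*(5 + F) (l(F) = (5 + F)*(-5 + F) = (-5 + F)*(5 + F))
q(j) = 16 (q(j) = 1 + 15 = 16)
17**2 - (-16)*q(l(0)) = 17**2 - (-16)*16 = 289 - 1*(-256) = 289 + 256 = 545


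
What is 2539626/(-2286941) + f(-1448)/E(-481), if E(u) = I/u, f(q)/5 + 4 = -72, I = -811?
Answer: -420066712666/1854709151 ≈ -226.49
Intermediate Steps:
f(q) = -380 (f(q) = -20 + 5*(-72) = -20 - 360 = -380)
E(u) = -811/u
2539626/(-2286941) + f(-1448)/E(-481) = 2539626/(-2286941) - 380/((-811/(-481))) = 2539626*(-1/2286941) - 380/((-811*(-1/481))) = -2539626/2286941 - 380/811/481 = -2539626/2286941 - 380*481/811 = -2539626/2286941 - 182780/811 = -420066712666/1854709151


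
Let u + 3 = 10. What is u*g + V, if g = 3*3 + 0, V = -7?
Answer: 56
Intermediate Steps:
u = 7 (u = -3 + 10 = 7)
g = 9 (g = 9 + 0 = 9)
u*g + V = 7*9 - 7 = 63 - 7 = 56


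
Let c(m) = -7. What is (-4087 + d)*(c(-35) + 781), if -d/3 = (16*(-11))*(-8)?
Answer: -6432714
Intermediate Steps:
d = -4224 (d = -3*16*(-11)*(-8) = -(-528)*(-8) = -3*1408 = -4224)
(-4087 + d)*(c(-35) + 781) = (-4087 - 4224)*(-7 + 781) = -8311*774 = -6432714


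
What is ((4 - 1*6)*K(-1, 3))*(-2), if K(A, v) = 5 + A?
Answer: 16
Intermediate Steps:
((4 - 1*6)*K(-1, 3))*(-2) = ((4 - 1*6)*(5 - 1))*(-2) = ((4 - 6)*4)*(-2) = -2*4*(-2) = -8*(-2) = 16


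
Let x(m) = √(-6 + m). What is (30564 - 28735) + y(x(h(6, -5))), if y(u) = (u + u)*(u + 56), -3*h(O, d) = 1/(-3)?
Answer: 16355/9 + 112*I*√53/3 ≈ 1817.2 + 271.79*I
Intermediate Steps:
h(O, d) = ⅑ (h(O, d) = -⅓/(-3) = -⅓*(-⅓) = ⅑)
y(u) = 2*u*(56 + u) (y(u) = (2*u)*(56 + u) = 2*u*(56 + u))
(30564 - 28735) + y(x(h(6, -5))) = (30564 - 28735) + 2*√(-6 + ⅑)*(56 + √(-6 + ⅑)) = 1829 + 2*√(-53/9)*(56 + √(-53/9)) = 1829 + 2*(I*√53/3)*(56 + I*√53/3) = 1829 + 2*I*√53*(56 + I*√53/3)/3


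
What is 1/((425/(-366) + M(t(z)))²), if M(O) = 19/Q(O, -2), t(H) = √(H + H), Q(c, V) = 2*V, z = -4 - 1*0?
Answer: 535824/18722929 ≈ 0.028619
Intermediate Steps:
z = -4 (z = -4 + 0 = -4)
t(H) = √2*√H (t(H) = √(2*H) = √2*√H)
M(O) = -19/4 (M(O) = 19/((2*(-2))) = 19/(-4) = 19*(-¼) = -19/4)
1/((425/(-366) + M(t(z)))²) = 1/((425/(-366) - 19/4)²) = 1/((425*(-1/366) - 19/4)²) = 1/((-425/366 - 19/4)²) = 1/((-4327/732)²) = 1/(18722929/535824) = 535824/18722929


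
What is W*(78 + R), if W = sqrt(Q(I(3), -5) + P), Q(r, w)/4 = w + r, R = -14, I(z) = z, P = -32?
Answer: 128*I*sqrt(10) ≈ 404.77*I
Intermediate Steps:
Q(r, w) = 4*r + 4*w (Q(r, w) = 4*(w + r) = 4*(r + w) = 4*r + 4*w)
W = 2*I*sqrt(10) (W = sqrt((4*3 + 4*(-5)) - 32) = sqrt((12 - 20) - 32) = sqrt(-8 - 32) = sqrt(-40) = 2*I*sqrt(10) ≈ 6.3246*I)
W*(78 + R) = (2*I*sqrt(10))*(78 - 14) = (2*I*sqrt(10))*64 = 128*I*sqrt(10)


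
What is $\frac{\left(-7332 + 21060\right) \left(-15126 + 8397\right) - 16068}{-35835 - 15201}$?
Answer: $\frac{7699315}{4253} \approx 1810.3$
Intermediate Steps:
$\frac{\left(-7332 + 21060\right) \left(-15126 + 8397\right) - 16068}{-35835 - 15201} = \frac{13728 \left(-6729\right) - 16068}{-35835 - 15201} = \frac{-92375712 - 16068}{-35835 - 15201} = - \frac{92391780}{-51036} = \left(-92391780\right) \left(- \frac{1}{51036}\right) = \frac{7699315}{4253}$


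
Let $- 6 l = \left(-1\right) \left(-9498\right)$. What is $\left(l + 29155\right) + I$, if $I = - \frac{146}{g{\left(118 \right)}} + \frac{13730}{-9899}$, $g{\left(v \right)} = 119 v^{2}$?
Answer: $\frac{226109456097417}{8201103722} \approx 27571.0$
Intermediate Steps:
$l = -1583$ ($l = - \frac{\left(-1\right) \left(-9498\right)}{6} = \left(- \frac{1}{6}\right) 9498 = -1583$)
$I = - \frac{11375725567}{8201103722}$ ($I = - \frac{146}{119 \cdot 118^{2}} + \frac{13730}{-9899} = - \frac{146}{119 \cdot 13924} + 13730 \left(- \frac{1}{9899}\right) = - \frac{146}{1656956} - \frac{13730}{9899} = \left(-146\right) \frac{1}{1656956} - \frac{13730}{9899} = - \frac{73}{828478} - \frac{13730}{9899} = - \frac{11375725567}{8201103722} \approx -1.3871$)
$\left(l + 29155\right) + I = \left(-1583 + 29155\right) - \frac{11375725567}{8201103722} = 27572 - \frac{11375725567}{8201103722} = \frac{226109456097417}{8201103722}$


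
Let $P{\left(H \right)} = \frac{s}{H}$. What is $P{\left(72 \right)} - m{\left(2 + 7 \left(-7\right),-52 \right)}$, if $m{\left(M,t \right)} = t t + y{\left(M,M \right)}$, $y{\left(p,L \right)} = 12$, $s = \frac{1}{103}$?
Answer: $- \frac{20141855}{7416} \approx -2716.0$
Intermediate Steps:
$s = \frac{1}{103} \approx 0.0097087$
$P{\left(H \right)} = \frac{1}{103 H}$
$m{\left(M,t \right)} = 12 + t^{2}$ ($m{\left(M,t \right)} = t t + 12 = t^{2} + 12 = 12 + t^{2}$)
$P{\left(72 \right)} - m{\left(2 + 7 \left(-7\right),-52 \right)} = \frac{1}{103 \cdot 72} - \left(12 + \left(-52\right)^{2}\right) = \frac{1}{103} \cdot \frac{1}{72} - \left(12 + 2704\right) = \frac{1}{7416} - 2716 = - \frac{20141855}{7416}$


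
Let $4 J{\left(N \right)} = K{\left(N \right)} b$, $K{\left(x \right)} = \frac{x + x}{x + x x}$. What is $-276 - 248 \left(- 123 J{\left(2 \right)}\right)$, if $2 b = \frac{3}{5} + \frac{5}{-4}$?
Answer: $- \frac{19283}{10} \approx -1928.3$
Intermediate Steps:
$K{\left(x \right)} = \frac{2 x}{x + x^{2}}$
$b = - \frac{13}{40}$ ($b = \frac{\frac{3}{5} + \frac{5}{-4}}{2} = \frac{3 \cdot \frac{1}{5} + 5 \left(- \frac{1}{4}\right)}{2} = \frac{\frac{3}{5} - \frac{5}{4}}{2} = \frac{1}{2} \left(- \frac{13}{20}\right) = - \frac{13}{40} \approx -0.325$)
$J{\left(N \right)} = - \frac{13}{80 \left(1 + N\right)}$ ($J{\left(N \right)} = \frac{\frac{2}{1 + N} \left(- \frac{13}{40}\right)}{4} = \frac{\left(- \frac{13}{20}\right) \frac{1}{1 + N}}{4} = - \frac{13}{80 \left(1 + N\right)}$)
$-276 - 248 \left(- 123 J{\left(2 \right)}\right) = -276 - 248 \left(- 123 \left(- \frac{13}{80 + 80 \cdot 2}\right)\right) = -276 - 248 \left(- 123 \left(- \frac{13}{80 + 160}\right)\right) = -276 - 248 \left(- 123 \left(- \frac{13}{240}\right)\right) = -276 - 248 \left(- 123 \left(\left(-13\right) \frac{1}{240}\right)\right) = -276 - 248 \left(\left(-123\right) \left(- \frac{13}{240}\right)\right) = -276 - \frac{16523}{10} = - \frac{19283}{10}$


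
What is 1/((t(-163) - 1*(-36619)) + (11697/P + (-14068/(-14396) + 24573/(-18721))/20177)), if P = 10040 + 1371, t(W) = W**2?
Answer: 15512835574609613/980240955672658765425 ≈ 1.5826e-5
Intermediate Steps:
P = 11411
1/((t(-163) - 1*(-36619)) + (11697/P + (-14068/(-14396) + 24573/(-18721))/20177)) = 1/(((-163)**2 - 1*(-36619)) + (11697/11411 + (-14068/(-14396) + 24573/(-18721))/20177)) = 1/((26569 + 36619) + (11697*(1/11411) + (-14068*(-1/14396) + 24573*(-1/18721))*(1/20177))) = 1/(63188 + (11697/11411 + (3517/3599 - 24573/18721)*(1/20177))) = 1/(63188 + (11697/11411 - 22596470/67376879*1/20177)) = 1/(63188 + (11697/11411 - 22596470/1359463287583)) = 1/(63188 + 15901384226539181/15512835574609613) = 1/(980240955672658765425/15512835574609613) = 15512835574609613/980240955672658765425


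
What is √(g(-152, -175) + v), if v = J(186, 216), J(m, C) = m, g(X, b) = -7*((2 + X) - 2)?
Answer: 25*√2 ≈ 35.355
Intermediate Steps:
g(X, b) = -7*X
v = 186
√(g(-152, -175) + v) = √(-7*(-152) + 186) = √(1064 + 186) = √1250 = 25*√2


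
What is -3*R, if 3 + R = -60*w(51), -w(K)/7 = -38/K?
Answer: 16113/17 ≈ 947.82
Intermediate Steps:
w(K) = 266/K (w(K) = -(-266)/K = 266/K)
R = -5371/17 (R = -3 - 15960/51 = -3 - 60*266/51 = -3 - 5320/17 = -5371/17 ≈ -315.94)
-3*R = -3*(-5371/17) = 16113/17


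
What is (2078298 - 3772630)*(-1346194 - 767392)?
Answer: 3581116394552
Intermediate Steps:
(2078298 - 3772630)*(-1346194 - 767392) = -1694332*(-2113586) = 3581116394552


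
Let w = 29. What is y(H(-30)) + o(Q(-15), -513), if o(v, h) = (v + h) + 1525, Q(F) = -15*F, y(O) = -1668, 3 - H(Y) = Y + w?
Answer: -431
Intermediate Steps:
H(Y) = -26 - Y (H(Y) = 3 - (Y + 29) = 3 - (29 + Y) = 3 + (-29 - Y) = -26 - Y)
o(v, h) = 1525 + h + v (o(v, h) = (h + v) + 1525 = 1525 + h + v)
y(H(-30)) + o(Q(-15), -513) = -1668 + (1525 - 513 - 15*(-15)) = -1668 + (1525 - 513 + 225) = -1668 + 1237 = -431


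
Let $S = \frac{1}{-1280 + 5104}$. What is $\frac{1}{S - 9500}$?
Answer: $- \frac{3824}{36327999} \approx -0.00010526$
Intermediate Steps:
$S = \frac{1}{3824} \approx 0.00026151$
$\frac{1}{S - 9500} = \frac{1}{\frac{1}{3824} - 9500} = \frac{1}{- \frac{36327999}{3824}} = - \frac{3824}{36327999}$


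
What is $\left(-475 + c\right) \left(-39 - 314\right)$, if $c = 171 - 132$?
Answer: $153908$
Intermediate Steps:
$c = 39$ ($c = 171 - 132 = 39$)
$\left(-475 + c\right) \left(-39 - 314\right) = \left(-475 + 39\right) \left(-39 - 314\right) = \left(-436\right) \left(-353\right) = 153908$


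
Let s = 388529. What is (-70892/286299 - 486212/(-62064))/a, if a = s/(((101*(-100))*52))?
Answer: -4202166357500/409764829553 ≈ -10.255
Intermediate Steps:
a = -388529/525200 (a = 388529/(((101*(-100))*52)) = 388529/((-10100*52)) = 388529/(-525200) = 388529*(-1/525200) = -388529/525200 ≈ -0.73977)
(-70892/286299 - 486212/(-62064))/a = (-70892/286299 - 486212/(-62064))/(-388529/525200) = (-70892*1/286299 - 486212*(-1/62064))*(-525200/388529) = (-70892/286299 + 121553/15516)*(-525200/388529) = (416056075/54842164)*(-525200/388529) = -4202166357500/409764829553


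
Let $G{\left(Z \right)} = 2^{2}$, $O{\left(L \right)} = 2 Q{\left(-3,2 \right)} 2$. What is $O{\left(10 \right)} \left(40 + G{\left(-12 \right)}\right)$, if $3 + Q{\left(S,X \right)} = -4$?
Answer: $-1232$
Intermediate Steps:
$Q{\left(S,X \right)} = -7$ ($Q{\left(S,X \right)} = -3 - 4 = -7$)
$O{\left(L \right)} = -28$ ($O{\left(L \right)} = 2 \left(-7\right) 2 = \left(-14\right) 2 = -28$)
$G{\left(Z \right)} = 4$
$O{\left(10 \right)} \left(40 + G{\left(-12 \right)}\right) = - 28 \left(40 + 4\right) = \left(-28\right) 44 = -1232$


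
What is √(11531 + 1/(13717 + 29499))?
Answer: √1345972305597/10804 ≈ 107.38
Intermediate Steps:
√(11531 + 1/(13717 + 29499)) = √(11531 + 1/43216) = √(498323697/43216) = √1345972305597/10804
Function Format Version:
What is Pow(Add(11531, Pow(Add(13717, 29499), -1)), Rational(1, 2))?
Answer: Mul(Rational(1, 10804), Pow(1345972305597, Rational(1, 2))) ≈ 107.38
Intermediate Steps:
Pow(Add(11531, Pow(Add(13717, 29499), -1)), Rational(1, 2)) = Pow(Add(11531, Pow(43216, -1)), Rational(1, 2)) = Pow(Add(11531, Rational(1, 43216)), Rational(1, 2)) = Pow(Rational(498323697, 43216), Rational(1, 2)) = Mul(Rational(1, 10804), Pow(1345972305597, Rational(1, 2)))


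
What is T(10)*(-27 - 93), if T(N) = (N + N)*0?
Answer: 0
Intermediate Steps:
T(N) = 0 (T(N) = (2*N)*0 = 0)
T(10)*(-27 - 93) = 0*(-27 - 93) = 0*(-120) = 0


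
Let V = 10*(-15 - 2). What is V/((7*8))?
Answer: -85/28 ≈ -3.0357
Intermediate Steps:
V = -170 (V = 10*(-17) = -170)
V/((7*8)) = -170/(7*8) = -170/56 = -170*1/56 = -85/28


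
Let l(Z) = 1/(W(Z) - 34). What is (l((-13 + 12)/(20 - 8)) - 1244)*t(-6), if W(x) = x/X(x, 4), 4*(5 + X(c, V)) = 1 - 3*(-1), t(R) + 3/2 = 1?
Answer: 1014506/1631 ≈ 622.01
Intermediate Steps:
t(R) = -½ (t(R) = -3/2 + 1 = -½)
X(c, V) = -4 (X(c, V) = -5 + (1 - 3*(-1))/4 = -5 + (1 + 3)/4 = -5 + (¼)*4 = -5 + 1 = -4)
W(x) = -x/4 (W(x) = x/(-4) = x*(-¼) = -x/4)
l(Z) = 1/(-34 - Z/4) (l(Z) = 1/(-Z/4 - 34) = 1/(-34 - Z/4))
(l((-13 + 12)/(20 - 8)) - 1244)*t(-6) = (4/(-136 - (-13 + 12)/(20 - 8)) - 1244)*(-½) = (4/(-136 - (-1)/12) - 1244)*(-½) = (4/(-136 - 1*(-1/12)) - 1244)*(-½) = (4/(-136 + 1/12) - 1244)*(-½) = (4/(-1631/12) - 1244)*(-½) = (4*(-12/1631) - 1244)*(-½) = (-48/1631 - 1244)*(-½) = -2029012/1631*(-½) = 1014506/1631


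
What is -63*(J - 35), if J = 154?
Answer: -7497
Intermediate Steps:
-63*(J - 35) = -63*(154 - 35) = -63*119 = -7497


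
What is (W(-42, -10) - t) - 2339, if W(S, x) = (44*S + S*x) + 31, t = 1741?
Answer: -5477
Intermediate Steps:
W(S, x) = 31 + 44*S + S*x
(W(-42, -10) - t) - 2339 = ((31 + 44*(-42) - 42*(-10)) - 1*1741) - 2339 = ((31 - 1848 + 420) - 1741) - 2339 = (-1397 - 1741) - 2339 = -3138 - 2339 = -5477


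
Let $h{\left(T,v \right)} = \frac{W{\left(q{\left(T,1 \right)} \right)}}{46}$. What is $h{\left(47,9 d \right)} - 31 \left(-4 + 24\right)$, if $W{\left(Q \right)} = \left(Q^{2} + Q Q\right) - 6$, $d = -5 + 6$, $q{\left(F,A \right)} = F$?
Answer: $- \frac{12054}{23} \approx -524.09$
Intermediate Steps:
$d = 1$
$W{\left(Q \right)} = -6 + 2 Q^{2}$ ($W{\left(Q \right)} = \left(Q^{2} + Q^{2}\right) - 6 = 2 Q^{2} - 6 = -6 + 2 Q^{2}$)
$h{\left(T,v \right)} = - \frac{3}{23} + \frac{T^{2}}{23}$ ($h{\left(T,v \right)} = \frac{-6 + 2 T^{2}}{46} = \left(-6 + 2 T^{2}\right) \frac{1}{46} = - \frac{3}{23} + \frac{T^{2}}{23}$)
$h{\left(47,9 d \right)} - 31 \left(-4 + 24\right) = \left(- \frac{3}{23} + \frac{47^{2}}{23}\right) - 31 \left(-4 + 24\right) = \left(- \frac{3}{23} + \frac{1}{23} \cdot 2209\right) - 620 = \left(- \frac{3}{23} + \frac{2209}{23}\right) - 620 = \frac{2206}{23} - 620 = - \frac{12054}{23}$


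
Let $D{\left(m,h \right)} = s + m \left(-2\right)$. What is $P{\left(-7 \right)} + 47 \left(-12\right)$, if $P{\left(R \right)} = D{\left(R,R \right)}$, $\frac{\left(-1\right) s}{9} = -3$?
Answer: $-523$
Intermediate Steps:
$s = 27$ ($s = \left(-9\right) \left(-3\right) = 27$)
$D{\left(m,h \right)} = 27 - 2 m$ ($D{\left(m,h \right)} = 27 + m \left(-2\right) = 27 - 2 m$)
$P{\left(R \right)} = 27 - 2 R$
$P{\left(-7 \right)} + 47 \left(-12\right) = \left(27 - -14\right) + 47 \left(-12\right) = \left(27 + 14\right) - 564 = 41 - 564 = -523$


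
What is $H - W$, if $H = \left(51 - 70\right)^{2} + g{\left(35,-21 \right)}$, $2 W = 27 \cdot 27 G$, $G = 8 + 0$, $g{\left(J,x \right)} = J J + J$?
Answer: $-1295$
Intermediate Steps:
$g{\left(J,x \right)} = J + J^{2}$ ($g{\left(J,x \right)} = J^{2} + J = J + J^{2}$)
$G = 8$
$W = 2916$ ($W = \frac{27 \cdot 27 \cdot 8}{2} = \frac{729 \cdot 8}{2} = \frac{1}{2} \cdot 5832 = 2916$)
$H = 1621$ ($H = \left(51 - 70\right)^{2} + 35 \left(1 + 35\right) = \left(-19\right)^{2} + 35 \cdot 36 = 361 + 1260 = 1621$)
$H - W = 1621 - 2916 = -1295$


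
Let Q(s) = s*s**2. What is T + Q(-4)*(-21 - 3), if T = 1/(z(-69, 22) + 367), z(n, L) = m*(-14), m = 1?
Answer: 542209/353 ≈ 1536.0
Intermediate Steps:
Q(s) = s**3
z(n, L) = -14 (z(n, L) = 1*(-14) = -14)
T = 1/353 (T = 1/(-14 + 367) = 1/353 ≈ 0.0028329)
T + Q(-4)*(-21 - 3) = 1/353 + (-4)**3*(-21 - 3) = 1/353 - 64*(-24) = 1/353 + 1536 = 542209/353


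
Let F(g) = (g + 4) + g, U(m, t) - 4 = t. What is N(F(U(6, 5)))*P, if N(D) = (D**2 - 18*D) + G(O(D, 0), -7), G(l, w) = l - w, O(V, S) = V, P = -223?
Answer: -26091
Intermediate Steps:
U(m, t) = 4 + t
F(g) = 4 + 2*g (F(g) = (4 + g) + g = 4 + 2*g)
N(D) = 7 + D**2 - 17*D (N(D) = (D**2 - 18*D) + (D - 1*(-7)) = (D**2 - 18*D) + (D + 7) = (D**2 - 18*D) + (7 + D) = 7 + D**2 - 17*D)
N(F(U(6, 5)))*P = (7 + (4 + 2*(4 + 5))**2 - 17*(4 + 2*(4 + 5)))*(-223) = (7 + (4 + 2*9)**2 - 17*(4 + 2*9))*(-223) = (7 + (4 + 18)**2 - 17*(4 + 18))*(-223) = (7 + 22**2 - 17*22)*(-223) = (7 + 484 - 374)*(-223) = 117*(-223) = -26091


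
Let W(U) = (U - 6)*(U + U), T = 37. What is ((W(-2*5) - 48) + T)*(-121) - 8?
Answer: -37397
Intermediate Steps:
W(U) = 2*U*(-6 + U) (W(U) = (-6 + U)*(2*U) = 2*U*(-6 + U))
((W(-2*5) - 48) + T)*(-121) - 8 = ((2*(-2*5)*(-6 - 2*5) - 48) + 37)*(-121) - 8 = ((2*(-10)*(-6 - 10) - 48) + 37)*(-121) - 8 = ((2*(-10)*(-16) - 48) + 37)*(-121) - 8 = ((320 - 48) + 37)*(-121) - 8 = (272 + 37)*(-121) - 8 = 309*(-121) - 8 = -37389 - 8 = -37397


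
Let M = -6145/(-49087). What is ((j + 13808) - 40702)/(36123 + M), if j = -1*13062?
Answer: -980660086/886587923 ≈ -1.1061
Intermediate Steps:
j = -13062
M = 6145/49087 (M = -6145*(-1/49087) = 6145/49087 ≈ 0.12519)
((j + 13808) - 40702)/(36123 + M) = ((-13062 + 13808) - 40702)/(36123 + 6145/49087) = (746 - 40702)/(1773175846/49087) = -39956*49087/1773175846 = -980660086/886587923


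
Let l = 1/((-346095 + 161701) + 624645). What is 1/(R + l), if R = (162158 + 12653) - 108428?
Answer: 440251/29225182134 ≈ 1.5064e-5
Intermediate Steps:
l = 1/440251 (l = 1/(-184394 + 624645) = 1/440251 ≈ 2.2714e-6)
R = 66383 (R = 174811 - 108428 = 66383)
1/(R + l) = 1/(66383 + 1/440251) = 1/(29225182134/440251) = 440251/29225182134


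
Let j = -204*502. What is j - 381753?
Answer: -484161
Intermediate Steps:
j = -102408
j - 381753 = -102408 - 381753 = -484161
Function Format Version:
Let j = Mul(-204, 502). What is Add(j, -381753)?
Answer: -484161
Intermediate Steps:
j = -102408
Add(j, -381753) = Add(-102408, -381753) = -484161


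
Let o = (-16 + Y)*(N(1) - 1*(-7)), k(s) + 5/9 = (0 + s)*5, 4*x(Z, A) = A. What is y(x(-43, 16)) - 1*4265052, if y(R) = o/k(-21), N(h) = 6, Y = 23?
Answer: -4051800219/950 ≈ -4.2651e+6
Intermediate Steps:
x(Z, A) = A/4
k(s) = -5/9 + 5*s (k(s) = -5/9 + (0 + s)*5 = -5/9 + s*5 = -5/9 + 5*s)
o = 91 (o = (-16 + 23)*(6 - 1*(-7)) = 7*(6 + 7) = 7*13 = 91)
y(R) = -819/950 (y(R) = 91/(-5/9 + 5*(-21)) = 91/(-5/9 - 105) = 91/(-950/9) = 91*(-9/950) = -819/950)
y(x(-43, 16)) - 1*4265052 = -819/950 - 1*4265052 = -819/950 - 4265052 = -4051800219/950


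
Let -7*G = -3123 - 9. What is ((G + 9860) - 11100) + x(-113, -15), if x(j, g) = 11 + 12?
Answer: -5387/7 ≈ -769.57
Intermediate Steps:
x(j, g) = 23
G = 3132/7 (G = -(-3123 - 9)/7 = -1/7*(-3132) = 3132/7 ≈ 447.43)
((G + 9860) - 11100) + x(-113, -15) = ((3132/7 + 9860) - 11100) + 23 = (72152/7 - 11100) + 23 = -5548/7 + 23 = -5387/7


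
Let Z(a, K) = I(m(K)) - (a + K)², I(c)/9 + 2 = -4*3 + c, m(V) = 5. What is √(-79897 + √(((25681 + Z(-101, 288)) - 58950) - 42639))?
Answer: √(-79897 + I*√110958) ≈ 0.5892 + 282.66*I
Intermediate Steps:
I(c) = -126 + 9*c (I(c) = -18 + 9*(-4*3 + c) = -18 + 9*(-12 + c) = -18 + (-108 + 9*c) = -126 + 9*c)
Z(a, K) = -81 - (K + a)² (Z(a, K) = (-126 + 9*5) - (a + K)² = (-126 + 45) - (K + a)² = -81 - (K + a)²)
√(-79897 + √(((25681 + Z(-101, 288)) - 58950) - 42639)) = √(-79897 + √(((25681 + (-81 - (288 - 101)²)) - 58950) - 42639)) = √(-79897 + √(((25681 + (-81 - 1*187²)) - 58950) - 42639)) = √(-79897 + √(((25681 + (-81 - 1*34969)) - 58950) - 42639)) = √(-79897 + √(((25681 + (-81 - 34969)) - 58950) - 42639)) = √(-79897 + √(((25681 - 35050) - 58950) - 42639)) = √(-79897 + √((-9369 - 58950) - 42639)) = √(-79897 + √(-68319 - 42639)) = √(-79897 + √(-110958)) = √(-79897 + I*√110958)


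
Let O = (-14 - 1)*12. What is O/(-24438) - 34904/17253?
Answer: -141646402/70271469 ≈ -2.0157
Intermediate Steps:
O = -180 (O = -15*12 = -180)
O/(-24438) - 34904/17253 = -180/(-24438) - 34904/17253 = -180*(-1/24438) - 34904*1/17253 = 30/4073 - 34904/17253 = -141646402/70271469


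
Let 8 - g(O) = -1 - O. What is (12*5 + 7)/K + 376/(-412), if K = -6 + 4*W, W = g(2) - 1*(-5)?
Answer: 1449/5974 ≈ 0.24255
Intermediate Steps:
g(O) = 9 + O (g(O) = 8 - (-1 - O) = 8 + (1 + O) = 9 + O)
W = 16 (W = (9 + 2) - 1*(-5) = 11 + 5 = 16)
K = 58 (K = -6 + 4*16 = -6 + 64 = 58)
(12*5 + 7)/K + 376/(-412) = (12*5 + 7)/58 + 376/(-412) = (60 + 7)*(1/58) + 376*(-1/412) = 67*(1/58) - 94/103 = 67/58 - 94/103 = 1449/5974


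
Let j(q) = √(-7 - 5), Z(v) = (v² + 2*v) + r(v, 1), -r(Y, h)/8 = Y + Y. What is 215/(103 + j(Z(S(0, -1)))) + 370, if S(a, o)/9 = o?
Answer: 91905/247 - 10*I*√3/247 ≈ 372.08 - 0.070124*I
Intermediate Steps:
r(Y, h) = -16*Y (r(Y, h) = -8*(Y + Y) = -16*Y)
S(a, o) = 9*o
Z(v) = v² - 14*v (Z(v) = (v² + 2*v) - 16*v = v² - 14*v)
j(q) = 2*I*√3 (j(q) = √(-12) = 2*I*√3)
215/(103 + j(Z(S(0, -1)))) + 370 = 215/(103 + 2*I*√3) + 370 = 370 + 215/(103 + 2*I*√3)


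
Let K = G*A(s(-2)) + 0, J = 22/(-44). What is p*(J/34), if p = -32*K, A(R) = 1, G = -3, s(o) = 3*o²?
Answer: -24/17 ≈ -1.4118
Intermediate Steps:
J = -½ (J = 22*(-1/44) = -½ ≈ -0.50000)
K = -3 (K = -3*1 + 0 = -3 + 0 = -3)
p = 96 (p = -32*(-3) = 96)
p*(J/34) = 96*(-½/34) = 96*(-½*1/34) = 96*(-1/68) = -24/17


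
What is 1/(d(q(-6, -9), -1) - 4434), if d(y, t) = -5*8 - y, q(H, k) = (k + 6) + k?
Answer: -1/4462 ≈ -0.00022411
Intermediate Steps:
q(H, k) = 6 + 2*k (q(H, k) = (6 + k) + k = 6 + 2*k)
d(y, t) = -40 - y
1/(d(q(-6, -9), -1) - 4434) = 1/((-40 - (6 + 2*(-9))) - 4434) = 1/((-40 - (6 - 18)) - 4434) = 1/((-40 - 1*(-12)) - 4434) = 1/((-40 + 12) - 4434) = 1/(-28 - 4434) = 1/(-4462) = -1/4462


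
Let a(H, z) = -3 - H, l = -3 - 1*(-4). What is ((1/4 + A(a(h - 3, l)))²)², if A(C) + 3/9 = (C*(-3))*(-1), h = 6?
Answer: 2217373921/20736 ≈ 1.0693e+5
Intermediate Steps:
l = 1 (l = -3 + 4 = 1)
A(C) = -⅓ + 3*C (A(C) = -⅓ + (C*(-3))*(-1) = -⅓ - 3*C*(-1) = -⅓ + 3*C)
((1/4 + A(a(h - 3, l)))²)² = ((1/4 + (-⅓ + 3*(-3 - (6 - 3))))²)² = ((¼ + (-⅓ + 3*(-3 - 1*3)))²)² = ((¼ + (-⅓ + 3*(-3 - 3)))²)² = ((¼ + (-⅓ + 3*(-6)))²)² = ((¼ + (-⅓ - 18))²)² = ((¼ - 55/3)²)² = ((-217/12)²)² = (47089/144)² = 2217373921/20736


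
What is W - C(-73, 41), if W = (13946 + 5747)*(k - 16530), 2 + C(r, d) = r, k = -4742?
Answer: -418909421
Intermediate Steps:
C(r, d) = -2 + r
W = -418909496 (W = (13946 + 5747)*(-4742 - 16530) = 19693*(-21272) = -418909496)
W - C(-73, 41) = -418909496 - (-2 - 73) = -418909496 - 1*(-75) = -418909496 + 75 = -418909421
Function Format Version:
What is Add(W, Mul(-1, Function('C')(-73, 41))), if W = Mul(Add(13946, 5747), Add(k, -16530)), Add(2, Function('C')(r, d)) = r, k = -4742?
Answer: -418909421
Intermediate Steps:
Function('C')(r, d) = Add(-2, r)
W = -418909496 (W = Mul(Add(13946, 5747), Add(-4742, -16530)) = Mul(19693, -21272) = -418909496)
Add(W, Mul(-1, Function('C')(-73, 41))) = Add(-418909496, Mul(-1, Add(-2, -73))) = Add(-418909496, Mul(-1, -75)) = Add(-418909496, 75) = -418909421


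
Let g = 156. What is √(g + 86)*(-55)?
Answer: -605*√2 ≈ -855.60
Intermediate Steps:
√(g + 86)*(-55) = √(156 + 86)*(-55) = √242*(-55) = (11*√2)*(-55) = -605*√2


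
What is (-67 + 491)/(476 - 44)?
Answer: 53/54 ≈ 0.98148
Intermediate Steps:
(-67 + 491)/(476 - 44) = 424/432 = 424*(1/432) = 53/54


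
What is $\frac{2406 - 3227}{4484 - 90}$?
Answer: $- \frac{821}{4394} \approx -0.18685$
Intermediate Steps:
$\frac{2406 - 3227}{4484 - 90} = - \frac{821}{4394}$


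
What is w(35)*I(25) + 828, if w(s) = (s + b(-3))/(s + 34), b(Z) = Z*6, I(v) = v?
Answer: 57557/69 ≈ 834.16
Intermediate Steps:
b(Z) = 6*Z
w(s) = (-18 + s)/(34 + s) (w(s) = (s + 6*(-3))/(s + 34) = (s - 18)/(34 + s) = (-18 + s)/(34 + s))
w(35)*I(25) + 828 = ((-18 + 35)/(34 + 35))*25 + 828 = (17/69)*25 + 828 = 425/69 + 828 = 57557/69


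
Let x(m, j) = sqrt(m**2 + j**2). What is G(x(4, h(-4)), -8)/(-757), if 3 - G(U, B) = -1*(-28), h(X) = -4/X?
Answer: 25/757 ≈ 0.033025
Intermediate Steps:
x(m, j) = sqrt(j**2 + m**2)
G(U, B) = -25 (G(U, B) = 3 - (-1)*(-28) = 3 - 1*28 = 3 - 28 = -25)
G(x(4, h(-4)), -8)/(-757) = -25/(-757) = -25*(-1/757) = 25/757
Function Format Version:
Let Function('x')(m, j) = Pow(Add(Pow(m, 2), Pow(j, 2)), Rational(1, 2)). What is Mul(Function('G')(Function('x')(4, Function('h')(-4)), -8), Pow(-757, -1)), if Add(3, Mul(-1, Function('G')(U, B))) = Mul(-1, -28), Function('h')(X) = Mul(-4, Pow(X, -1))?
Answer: Rational(25, 757) ≈ 0.033025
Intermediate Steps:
Function('x')(m, j) = Pow(Add(Pow(j, 2), Pow(m, 2)), Rational(1, 2))
Function('G')(U, B) = -25 (Function('G')(U, B) = Add(3, Mul(-1, Mul(-1, -28))) = Add(3, Mul(-1, 28)) = Add(3, -28) = -25)
Mul(Function('G')(Function('x')(4, Function('h')(-4)), -8), Pow(-757, -1)) = Mul(-25, Pow(-757, -1)) = Mul(-25, Rational(-1, 757)) = Rational(25, 757)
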